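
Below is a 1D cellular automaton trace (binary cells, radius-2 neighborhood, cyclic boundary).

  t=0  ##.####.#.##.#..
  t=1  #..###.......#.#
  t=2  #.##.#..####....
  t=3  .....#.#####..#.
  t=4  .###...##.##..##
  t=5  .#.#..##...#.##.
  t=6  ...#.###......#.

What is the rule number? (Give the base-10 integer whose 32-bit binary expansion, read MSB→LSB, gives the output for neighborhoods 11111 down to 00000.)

  ##### -> .   bit 31 = 0  t=3,i=9
  ####. -> #   bit 30 = 1  t=0,i=5
  ###.# -> .   bit 29 = 0  t=0,i=6
  ###.. -> #   bit 28 = 1  t=1,i=5
  ##.## -> .   bit 27 = 0  t=0,i=2
  ##.#. -> .   bit 26 = 0  t=0,i=7
  ##..# -> .   bit 25 = 0  t=1,i=1
  ##... -> .   bit 24 = 0  t=1,i=6
  #.### -> #   bit 23 = 1  t=0,i=3
  #.##. -> .   bit 22 = 0  t=0,i=10
  #.#.# -> .   bit 21 = 0  t=0,i=8
  #.#.. -> #   bit 20 = 1  t=0,i=13
  #..## -> #   bit 19 = 1  t=0,i=15
  #..#. -> .   bit 18 = 0  t=3,i=13
  #...# -> .   bit 17 = 0  t=4,i=5
  #.... -> .   bit 16 = 0  t=1,i=7
  .#### -> #   bit 15 = 1  t=0,i=4
  .###. -> .   bit 14 = 0  t=1,i=4
  .##.# -> .   bit 13 = 0  t=0,i=1
  .##.. -> #   bit 12 = 1  t=1,i=0
  .#.## -> .   bit 11 = 0  t=0,i=9
  .#.#. -> .   bit 10 = 0  t=5,i=2
  .#..# -> .   bit 9 = 0  t=0,i=14
  .#... -> #   bit 8 = 1  t=3,i=15
  ..### -> #   bit 7 = 1  t=1,i=3
  ..##. -> #   bit 6 = 1  t=0,i=0
  ..#.# -> .   bit 5 = 0  t=1,i=13
  ..#.. -> #   bit 4 = 1  t=3,i=14
  ...## -> #   bit 3 = 1  t=4,i=6
  ...#. -> .   bit 2 = 0  t=1,i=12
  ....# -> #   bit 1 = 1  t=1,i=11
  ..... -> #   bit 0 = 1  t=1,i=8
  bits 01010000100110001001000111011011 = 1352176091

1352176091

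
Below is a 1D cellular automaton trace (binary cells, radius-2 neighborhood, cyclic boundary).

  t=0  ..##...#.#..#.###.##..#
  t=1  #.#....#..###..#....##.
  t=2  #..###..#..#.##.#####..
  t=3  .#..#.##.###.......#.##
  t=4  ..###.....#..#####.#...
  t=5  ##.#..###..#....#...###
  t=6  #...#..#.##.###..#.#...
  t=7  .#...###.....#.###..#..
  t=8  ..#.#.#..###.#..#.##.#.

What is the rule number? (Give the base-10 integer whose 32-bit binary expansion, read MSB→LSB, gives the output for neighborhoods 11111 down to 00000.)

1109738347

  [31] ##### => .  t=2,i=18
  [30] ####. => #  t=2,i=19
  [29] ###.# => .  t=0,i=16
  [28] ###.. => .  t=1,i=12
  [27] ##.## => .  t=0,i=17
  [26] ##.#. => .  t=1,i=22
  [25] ##..# => #  t=0,i=20
  [24] ##... => .  t=0,i=4
  [23] #.### => .  t=0,i=14
  [22] #.##. => .  t=0,i=18
  [21] #.#.# => #  t=1,i=0
  [20] #.#.. => .  t=0,i=9
  [19] #..## => .  t=0,i=1
  [18] #..#. => #  t=0,i=11
  [17] #...# => .  t=0,i=5
  [16] #.... => #  t=1,i=4
  [15] .#### => .  t=2,i=17
  [14] .###. => #  t=0,i=15
  [13] .##.# => .  t=1,i=21
  [12] .##.. => .  t=0,i=3
  [11] .#.## => .  t=0,i=13
  [10] .#.#. => .  t=0,i=8
  [9] .#..# => #  t=0,i=0
  [8] .#... => #  t=1,i=3
  [7] ..### => .  t=1,i=10
  [6] ..##. => #  t=0,i=2
  [5] ..#.# => #  t=0,i=7
  [4] ..#.. => .  t=0,i=22
  [3] ...## => #  t=1,i=19
  [2] ...#. => .  t=0,i=6
  [1] ....# => #  t=1,i=5
  [0] ..... => #  t=3,i=14
  bits 01000010001001010100001101101011 = 1109738347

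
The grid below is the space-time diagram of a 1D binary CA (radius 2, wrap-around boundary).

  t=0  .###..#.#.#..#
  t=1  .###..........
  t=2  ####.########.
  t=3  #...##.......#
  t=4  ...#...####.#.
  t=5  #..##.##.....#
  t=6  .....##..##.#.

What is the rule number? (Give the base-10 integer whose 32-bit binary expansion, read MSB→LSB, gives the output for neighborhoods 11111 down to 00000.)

  nb #####: next=.  (t=2,i=7, bit31=0)
  nb ####.: next=.  (t=2,i=2, bit30=0)
  nb ###.#: next=.  (t=2,i=3, bit29=0)
  nb ###..: next=#  (t=0,i=3, bit28=1)
  nb ##.##: next=#  (t=2,i=4, bit27=1)
  nb ##.#.: next=.  (t=4,i=11, bit26=0)
  nb ##..#: next=.  (t=0,i=4, bit25=0)
  nb ##...: next=.  (t=1,i=4, bit24=0)
  nb #.###: next=#  (t=0,i=1, bit23=1)
  nb #.##.: next=#  (t=5,i=6, bit22=1)
  nb #.#.#: next=.  (t=0,i=8, bit21=0)
  nb #.#..: next=.  (t=0,i=10, bit20=0)
  nb #..##: next=.  (t=5,i=2, bit19=0)
  nb #..#.: next=.  (t=0,i=5, bit18=0)
  nb #...#: next=.  (t=3,i=2, bit17=0)
  nb #....: next=#  (t=1,i=5, bit16=1)
  nb .####: next=.  (t=2,i=1, bit15=0)
  nb .###.: next=#  (t=0,i=2, bit14=1)
  nb .##.#: next=.  (t=5,i=4, bit13=0)
  nb .##..: next=.  (t=3,i=0, bit12=0)
  nb .#.##: next=.  (t=0,i=0, bit11=0)
  nb .#.#.: next=.  (t=0,i=7, bit10=0)
  nb .#..#: next=.  (t=0,i=11, bit9=0)
  nb .#...: next=#  (t=4,i=4, bit8=1)
  nb ..###: next=#  (t=1,i=1, bit7=1)
  nb ..##.: next=.  (t=3,i=4, bit6=0)
  nb ..#.#: next=.  (t=0,i=6, bit5=0)
  nb ..#..: next=#  (t=4,i=3, bit4=1)
  nb ...##: next=#  (t=1,i=0, bit3=1)
  nb ...#.: next=.  (t=4,i=2, bit2=0)
  nb ....#: next=.  (t=1,i=13, bit1=0)
  nb .....: next=#  (t=1,i=6, bit0=1)
  bits 00011000110000010100000110011001 = 415318425

415318425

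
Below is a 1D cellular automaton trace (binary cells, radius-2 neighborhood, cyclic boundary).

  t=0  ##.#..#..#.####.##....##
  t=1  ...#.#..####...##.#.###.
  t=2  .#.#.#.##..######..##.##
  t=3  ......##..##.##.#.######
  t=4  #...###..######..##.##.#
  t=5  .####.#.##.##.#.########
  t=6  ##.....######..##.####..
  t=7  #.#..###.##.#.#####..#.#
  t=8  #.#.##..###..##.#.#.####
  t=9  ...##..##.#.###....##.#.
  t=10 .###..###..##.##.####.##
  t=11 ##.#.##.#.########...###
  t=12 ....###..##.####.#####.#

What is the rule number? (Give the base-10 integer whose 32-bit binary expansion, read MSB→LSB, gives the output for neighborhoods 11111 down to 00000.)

2581473770

  #####|#  b31=1 t=2,i=13
  ####.|.  b30=0 t=0,i=0
  ###.#|.  b29=0 t=0,i=1
  ###..|#  b28=1 t=1,i=11
  ##.##|#  b27=1 t=0,i=15
  ##.#.|.  b26=0 t=0,i=2
  ##..#|.  b25=0 t=2,i=9
  ##...|#  b24=1 t=0,i=18
  #.###|#  b23=1 t=0,i=11
  #.##.|#  b22=1 t=0,i=16
  #.#.#|.  b21=0 t=1,i=18
  #.#..|#  b20=1 t=0,i=3
  #..##|#  b19=1 t=1,i=7
  #..#.|#  b18=1 t=0,i=5
  #...#|#  b17=1 t=1,i=13
  #....|.  b16=0 t=0,i=19
  .####|.  b15=0 t=0,i=12
  .###.|.  b14=0 t=1,i=21
  .##.#|#  b13=1 t=1,i=16
  .##..|.  b12=0 t=0,i=17
  .#.##|#  b11=1 t=0,i=10
  .#.#.|.  b10=0 t=1,i=4
  .#..#|.  b9=0 t=0,i=4
  .#...|#  b8=1 t=9,i=23
  ..###|#  b7=1 t=0,i=22
  ..##.|#  b6=1 t=1,i=15
  ..#.#|#  b5=1 t=0,i=9
  ..#..|.  b4=0 t=0,i=6
  ...##|#  b3=1 t=0,i=21
  ...#.|.  b2=0 t=1,i=2
  ....#|#  b1=1 t=0,i=20
  .....|.  b0=0 t=3,i=2
  bits 10011001110111100010100111101010 = 2581473770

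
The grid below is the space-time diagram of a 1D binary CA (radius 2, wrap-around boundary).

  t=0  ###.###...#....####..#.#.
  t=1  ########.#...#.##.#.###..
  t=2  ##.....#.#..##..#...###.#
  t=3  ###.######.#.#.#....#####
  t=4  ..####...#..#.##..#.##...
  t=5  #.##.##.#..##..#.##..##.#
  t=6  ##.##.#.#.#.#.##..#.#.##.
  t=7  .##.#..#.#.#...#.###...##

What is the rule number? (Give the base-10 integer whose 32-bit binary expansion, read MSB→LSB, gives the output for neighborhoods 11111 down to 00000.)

  [31] ##### => .  t=1,i=2
  [30] ####. => .  t=0,i=17
  [29] ###.# => #  t=0,i=2
  [28] ###.. => #  t=0,i=6
  [27] ##.## => #  t=0,i=3
  [26] ##.#. => .  t=1,i=8
  [25] ##..# => .  t=0,i=19
  [24] ##... => #  t=0,i=7
  [23] #.### => #  t=0,i=0
  [22] #.##. => .  t=1,i=15
  [21] #.#.# => .  t=0,i=23
  [20] #.#.. => #  t=1,i=9
  [19] #..## => #  t=1,i=24
  [18] #..#. => #  t=0,i=20
  [17] #...# => .  t=0,i=8
  [16] #.... => .  t=0,i=12
  [15] .#### => #  t=0,i=16
  [14] .###. => #  t=0,i=1
  [13] .##.# => #  t=1,i=16
  [12] .##.. => #  t=2,i=13
  [11] .#.## => .  t=0,i=24
  [10] .#.#. => #  t=0,i=22
  [9] .#..# => .  t=2,i=10
  [8] .#... => .  t=0,i=11
  [7] ..### => #  t=0,i=15
  [6] ..##. => .  t=2,i=12
  [5] ..#.# => #  t=0,i=21
  [4] ..#.. => .  t=0,i=10
  [3] ...## => .  t=0,i=14
  [2] ...#. => #  t=0,i=9
  [1] ....# => #  t=0,i=13
  [0] ..... => #  t=2,i=4
  bits 00111001100111001111010010100111 = 966587559

966587559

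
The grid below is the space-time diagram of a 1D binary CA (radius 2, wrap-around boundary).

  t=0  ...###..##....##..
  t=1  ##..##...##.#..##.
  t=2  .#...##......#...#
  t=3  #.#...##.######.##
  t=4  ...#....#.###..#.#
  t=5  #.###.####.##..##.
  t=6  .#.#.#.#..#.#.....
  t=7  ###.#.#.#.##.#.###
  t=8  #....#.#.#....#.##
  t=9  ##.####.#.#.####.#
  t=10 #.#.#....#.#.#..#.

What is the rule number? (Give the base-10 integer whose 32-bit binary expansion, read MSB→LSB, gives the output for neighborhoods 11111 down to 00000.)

2566971191

  [31] ##### => #  t=3,i=11
  [30] ####. => .  t=3,i=13
  [29] ###.# => .  t=3,i=0
  [28] ###.. => #  t=0,i=5
  [27] ##.## => #  t=1,i=17
  [26] ##.#. => .  t=1,i=11
  [25] ##..# => .  t=0,i=6
  [24] ##... => #  t=0,i=10
  [23] #.### => .  t=3,i=9
  [22] #.##. => .  t=1,i=0
  [21] #.#.# => .  t=5,i=0
  [20] #.#.. => .  t=1,i=12
  [19] #..## => .  t=0,i=7
  [18] #..#. => .  t=4,i=14
  [17] #...# => .  t=1,i=7
  [16] #.... => .  t=0,i=11
  [15] .#### => #  t=3,i=10
  [14] .###. => #  t=0,i=4
  [13] .##.# => .  t=1,i=10
  [12] .##.. => #  t=0,i=9
  [11] .#.## => #  t=4,i=9
  [10] .#.#. => #  t=2,i=0
  [9] .#..# => #  t=1,i=13
  [8] .#... => #  t=2,i=2
  [7] ..### => .  t=0,i=3
  [6] ..##. => .  t=0,i=8
  [5] ..#.# => #  t=2,i=17
  [4] ..#.. => #  t=2,i=13
  [3] ...## => .  t=0,i=2
  [2] ...#. => #  t=2,i=12
  [1] ....# => #  t=0,i=1
  [0] ..... => #  t=0,i=0
  bits 10011001000000001101111100110111 = 2566971191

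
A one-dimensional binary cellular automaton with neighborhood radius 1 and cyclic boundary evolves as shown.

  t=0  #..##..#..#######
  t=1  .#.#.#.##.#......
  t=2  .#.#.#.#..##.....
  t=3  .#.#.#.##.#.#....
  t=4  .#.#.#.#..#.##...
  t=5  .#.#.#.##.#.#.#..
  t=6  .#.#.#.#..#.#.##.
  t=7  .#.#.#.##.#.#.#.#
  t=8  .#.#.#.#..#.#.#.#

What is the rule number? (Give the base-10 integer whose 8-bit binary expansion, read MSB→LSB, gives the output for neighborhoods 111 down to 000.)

28

  nb ###: next=.  (t=0,i=11, bit7=0)
  nb ##.: next=.  (t=0,i=0, bit6=0)
  nb #.#: next=.  (t=1,i=2, bit5=0)
  nb #..: next=#  (t=0,i=1, bit4=1)
  nb .##: next=#  (t=0,i=3, bit3=1)
  nb .#.: next=#  (t=0,i=7, bit2=1)
  nb ..#: next=.  (t=0,i=2, bit1=0)
  nb ...: next=.  (t=1,i=12, bit0=0)
  bits 00011100 = 28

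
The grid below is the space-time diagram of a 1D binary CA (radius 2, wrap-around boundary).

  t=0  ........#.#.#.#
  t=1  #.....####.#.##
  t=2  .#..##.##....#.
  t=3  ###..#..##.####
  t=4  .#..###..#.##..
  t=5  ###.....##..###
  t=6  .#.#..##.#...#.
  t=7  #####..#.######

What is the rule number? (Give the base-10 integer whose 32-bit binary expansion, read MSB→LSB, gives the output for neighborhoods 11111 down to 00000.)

  ##### -> .   bit 31 = 0  t=3,i=0
  ####. -> #   bit 30 = 1  t=1,i=8
  ###.# -> .   bit 29 = 0  t=1,i=9
  ###.. -> .   bit 28 = 0  t=1,i=0
  ##.## -> .   bit 27 = 0  t=2,i=6
  ##.#. -> .   bit 26 = 0  t=1,i=10
  ##..# -> .   bit 25 = 0  t=3,i=3
  ##... -> #   bit 24 = 1  t=1,i=1
  #.### -> #   bit 23 = 1  t=1,i=13
  #.##. -> .   bit 22 = 0  t=2,i=7
  #.#.# -> .   bit 21 = 0  t=0,i=10
  #.#.. -> #   bit 20 = 1  t=0,i=14
  #..## -> .   bit 19 = 0  t=2,i=3
  #..#. -> #   bit 18 = 1  t=2,i=0
  #...# -> #   bit 17 = 1  t=4,i=14
  #.... -> .   bit 16 = 0  t=0,i=1
  .#### -> #   bit 15 = 1  t=1,i=7
  .###. -> .   bit 14 = 0  t=1,i=14
  .##.# -> #   bit 13 = 1  t=2,i=5
  .##.. -> #   bit 12 = 1  t=2,i=8
  .#.## -> .   bit 11 = 0  t=1,i=12
  .#.#. -> #   bit 10 = 1  t=0,i=9
  .#..# -> #   bit 9 = 1  t=2,i=2
  .#... -> #   bit 8 = 1  t=0,i=0
  ..### -> .   bit 7 = 0  t=1,i=6
  ..##. -> .   bit 6 = 0  t=2,i=4
  ..#.# -> #   bit 5 = 1  t=0,i=8
  ..#.. -> #   bit 4 = 1  t=2,i=1
  ...## -> #   bit 3 = 1  t=1,i=5
  ...#. -> #   bit 2 = 1  t=0,i=7
  ....# -> #   bit 1 = 1  t=0,i=6
  ..... -> .   bit 0 = 0  t=0,i=2
  bits 01000001100101101011011100111110 = 1100396350

1100396350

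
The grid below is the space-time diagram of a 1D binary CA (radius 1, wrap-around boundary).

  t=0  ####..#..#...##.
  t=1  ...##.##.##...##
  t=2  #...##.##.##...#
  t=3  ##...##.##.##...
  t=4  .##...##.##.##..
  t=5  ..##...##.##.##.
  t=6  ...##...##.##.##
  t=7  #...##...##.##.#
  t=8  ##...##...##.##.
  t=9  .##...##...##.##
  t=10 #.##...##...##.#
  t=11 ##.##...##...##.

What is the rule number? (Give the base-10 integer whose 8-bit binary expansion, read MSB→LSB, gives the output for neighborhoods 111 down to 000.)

116

  nb ###: next=.  (t=0,i=1, bit7=0)
  nb ##.: next=#  (t=0,i=3, bit6=1)
  nb #.#: next=#  (t=0,i=15, bit5=1)
  nb #..: next=#  (t=0,i=4, bit4=1)
  nb .##: next=.  (t=0,i=0, bit3=0)
  nb .#.: next=#  (t=0,i=6, bit2=1)
  nb ..#: next=.  (t=0,i=5, bit1=0)
  nb ...: next=.  (t=0,i=11, bit0=0)
  bits 01110100 = 116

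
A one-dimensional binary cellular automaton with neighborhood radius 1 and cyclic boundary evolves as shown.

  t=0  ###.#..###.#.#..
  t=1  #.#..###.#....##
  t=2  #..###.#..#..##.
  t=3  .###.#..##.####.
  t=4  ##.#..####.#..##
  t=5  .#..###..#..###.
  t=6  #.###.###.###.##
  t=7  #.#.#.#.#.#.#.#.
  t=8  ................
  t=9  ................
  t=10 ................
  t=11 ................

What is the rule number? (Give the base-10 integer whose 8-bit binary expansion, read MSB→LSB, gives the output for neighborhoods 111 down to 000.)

90

  [7] ### => .  t=0,i=1
  [6] ##. => #  t=0,i=2
  [5] #.# => .  t=0,i=3
  [4] #.. => #  t=0,i=5
  [3] .## => #  t=0,i=0
  [2] .#. => .  t=0,i=4
  [1] ..# => #  t=0,i=6
  [0] ... => .  t=1,i=11
  bits 01011010 = 90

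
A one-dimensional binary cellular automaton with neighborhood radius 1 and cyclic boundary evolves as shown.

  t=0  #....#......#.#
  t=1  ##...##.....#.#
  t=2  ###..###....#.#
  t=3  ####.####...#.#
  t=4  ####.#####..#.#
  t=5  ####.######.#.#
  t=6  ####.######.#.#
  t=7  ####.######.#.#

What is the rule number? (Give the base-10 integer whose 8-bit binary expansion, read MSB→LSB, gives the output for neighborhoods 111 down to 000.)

  ### -> #   bit 7 = 1  t=1,i=0
  ##. -> #   bit 6 = 1  t=0,i=0
  #.# -> .   bit 5 = 0  t=0,i=13
  #.. -> #   bit 4 = 1  t=0,i=1
  .## -> #   bit 3 = 1  t=0,i=14
  .#. -> #   bit 2 = 1  t=0,i=5
  ..# -> .   bit 1 = 0  t=0,i=4
  ... -> .   bit 0 = 0  t=0,i=2
  bits 11011100 = 220

220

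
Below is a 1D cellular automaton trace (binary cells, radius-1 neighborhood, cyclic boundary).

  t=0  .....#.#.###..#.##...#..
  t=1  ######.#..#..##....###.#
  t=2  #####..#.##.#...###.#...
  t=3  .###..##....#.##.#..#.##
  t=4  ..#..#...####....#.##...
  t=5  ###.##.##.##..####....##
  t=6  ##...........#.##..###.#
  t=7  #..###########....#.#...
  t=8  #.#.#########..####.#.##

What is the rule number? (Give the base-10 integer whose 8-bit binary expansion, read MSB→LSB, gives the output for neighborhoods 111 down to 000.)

135

  ### -> #   bit 7 = 1  t=0,i=10
  ##. -> .   bit 6 = 0  t=0,i=11
  #.# -> .   bit 5 = 0  t=0,i=6
  #.. -> .   bit 4 = 0  t=0,i=12
  .## -> .   bit 3 = 0  t=0,i=9
  .#. -> #   bit 2 = 1  t=0,i=5
  ..# -> #   bit 1 = 1  t=0,i=4
  ... -> #   bit 0 = 1  t=0,i=0
  bits 10000111 = 135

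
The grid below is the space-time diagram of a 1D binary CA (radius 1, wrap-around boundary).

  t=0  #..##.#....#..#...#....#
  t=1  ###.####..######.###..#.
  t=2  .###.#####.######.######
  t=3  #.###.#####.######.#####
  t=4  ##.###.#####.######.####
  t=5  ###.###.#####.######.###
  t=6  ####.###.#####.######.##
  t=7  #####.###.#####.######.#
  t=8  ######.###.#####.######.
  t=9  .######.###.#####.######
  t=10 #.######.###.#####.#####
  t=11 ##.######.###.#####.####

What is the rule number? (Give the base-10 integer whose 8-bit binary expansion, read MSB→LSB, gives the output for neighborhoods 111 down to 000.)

  nb ###: next=#  (t=1,i=1, bit7=1)
  nb ##.: next=#  (t=0,i=0, bit6=1)
  nb #.#: next=#  (t=0,i=5, bit5=1)
  nb #..: next=#  (t=0,i=1, bit4=1)
  nb .##: next=.  (t=0,i=3, bit3=0)
  nb .#.: next=#  (t=0,i=6, bit2=1)
  nb ..#: next=#  (t=0,i=2, bit1=1)
  nb ...: next=.  (t=0,i=8, bit0=0)
  bits 11110110 = 246

246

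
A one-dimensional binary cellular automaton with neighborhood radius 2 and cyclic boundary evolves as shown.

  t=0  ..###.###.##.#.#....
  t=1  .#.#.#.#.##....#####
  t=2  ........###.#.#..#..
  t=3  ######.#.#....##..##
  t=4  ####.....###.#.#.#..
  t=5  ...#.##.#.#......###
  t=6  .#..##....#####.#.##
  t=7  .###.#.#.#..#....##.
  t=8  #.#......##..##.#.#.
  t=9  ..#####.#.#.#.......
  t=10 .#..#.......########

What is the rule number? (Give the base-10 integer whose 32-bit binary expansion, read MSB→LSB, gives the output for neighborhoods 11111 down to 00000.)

  ##### -> #   bit 31 = 1  t=1,i=17
  ####. -> .   bit 30 = 0  t=1,i=18
  ###.# -> .   bit 29 = 0  t=0,i=4
  ###.. -> #   bit 28 = 1  t=4,i=3
  ##.## -> #   bit 27 = 1  t=0,i=5
  ##.#. -> .   bit 26 = 0  t=0,i=12
  ##..# -> .   bit 25 = 0  t=3,i=16
  ##... -> .   bit 24 = 0  t=1,i=11
  #.### -> .   bit 23 = 0  t=0,i=6
  #.##. -> #   bit 22 = 1  t=0,i=10
  #.#.# -> .   bit 21 = 0  t=0,i=13
  #.#.. -> #   bit 20 = 1  t=0,i=15
  #..## -> #   bit 19 = 1  t=3,i=17
  #..#. -> .   bit 18 = 0  t=2,i=16
  #...# -> #   bit 17 = 1  t=5,i=1
  #.... -> #   bit 16 = 1  t=0,i=17
  .#### -> .   bit 15 = 0  t=1,i=16
  .###. -> #   bit 14 = 1  t=0,i=3
  .##.# -> .   bit 13 = 0  t=0,i=11
  .##.. -> #   bit 12 = 1  t=1,i=10
  .#.## -> #   bit 11 = 1  t=1,i=8
  .#.#. -> .   bit 10 = 0  t=0,i=14
  .#..# -> #   bit 9 = 1  t=2,i=15
  .#... -> #   bit 8 = 1  t=0,i=16
  ..### -> .   bit 7 = 0  t=0,i=2
  ..##. -> .   bit 6 = 0  t=3,i=14
  ..#.# -> .   bit 5 = 0  t=5,i=3
  ..#.. -> .   bit 4 = 0  t=2,i=17
  ...## -> #   bit 3 = 1  t=0,i=1
  ...#. -> .   bit 2 = 0  t=5,i=2
  ....# -> .   bit 1 = 0  t=0,i=0
  ..... -> #   bit 0 = 1  t=0,i=18
  bits 10011000010110110101101100001001 = 2556123913

2556123913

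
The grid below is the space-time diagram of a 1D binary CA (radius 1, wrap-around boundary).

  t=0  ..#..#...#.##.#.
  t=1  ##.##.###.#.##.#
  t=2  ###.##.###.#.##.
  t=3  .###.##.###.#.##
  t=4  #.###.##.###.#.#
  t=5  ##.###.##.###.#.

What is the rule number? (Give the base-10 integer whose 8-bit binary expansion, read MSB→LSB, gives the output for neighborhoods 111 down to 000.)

  nb ###: next=#  (t=1,i=0, bit7=1)
  nb ##.: next=#  (t=0,i=12, bit6=1)
  nb #.#: next=#  (t=0,i=10, bit5=1)
  nb #..: next=#  (t=0,i=3, bit4=1)
  nb .##: next=.  (t=0,i=11, bit3=0)
  nb .#.: next=.  (t=0,i=2, bit2=0)
  nb ..#: next=#  (t=0,i=1, bit1=1)
  nb ...: next=#  (t=0,i=0, bit0=1)
  bits 11110011 = 243

243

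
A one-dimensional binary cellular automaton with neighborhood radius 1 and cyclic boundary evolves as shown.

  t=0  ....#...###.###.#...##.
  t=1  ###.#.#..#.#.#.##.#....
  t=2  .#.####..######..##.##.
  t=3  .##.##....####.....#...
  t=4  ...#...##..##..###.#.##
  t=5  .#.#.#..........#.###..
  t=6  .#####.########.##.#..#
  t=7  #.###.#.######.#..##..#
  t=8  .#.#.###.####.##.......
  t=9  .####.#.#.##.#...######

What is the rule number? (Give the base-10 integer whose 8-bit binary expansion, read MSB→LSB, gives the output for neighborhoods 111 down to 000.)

165

  nb ###: next=#  (t=0,i=9, bit7=1)
  nb ##.: next=.  (t=0,i=10, bit6=0)
  nb #.#: next=#  (t=0,i=11, bit5=1)
  nb #..: next=.  (t=0,i=5, bit4=0)
  nb .##: next=.  (t=0,i=8, bit3=0)
  nb .#.: next=#  (t=0,i=4, bit2=1)
  nb ..#: next=.  (t=0,i=3, bit1=0)
  nb ...: next=#  (t=0,i=0, bit0=1)
  bits 10100101 = 165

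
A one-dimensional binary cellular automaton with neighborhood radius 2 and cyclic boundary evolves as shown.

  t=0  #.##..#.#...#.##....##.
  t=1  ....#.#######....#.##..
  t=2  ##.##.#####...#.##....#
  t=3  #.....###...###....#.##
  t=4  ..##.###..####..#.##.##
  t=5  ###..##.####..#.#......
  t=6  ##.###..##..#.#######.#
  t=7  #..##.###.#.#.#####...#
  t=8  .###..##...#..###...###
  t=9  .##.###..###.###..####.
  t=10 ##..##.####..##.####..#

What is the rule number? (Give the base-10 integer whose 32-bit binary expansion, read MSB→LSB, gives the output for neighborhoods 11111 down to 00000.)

  #####|#  b31=1 t=1,i=8
  ####.|.  b30=0 t=1,i=11
  ###.#|.  b29=0 t=2,i=1
  ###..|.  b28=0 t=1,i=12
  ##.##|.  b27=0 t=2,i=2
  ##.#.|.  b26=0 t=0,i=22
  ##..#|#  b25=1 t=0,i=4
  ##...|.  b24=0 t=0,i=16
  #.###|#  b23=1 t=1,i=6
  #.##.|.  b22=0 t=0,i=2
  #.#.#|.  b21=0 t=0,i=0
  #.#..|#  b20=1 t=0,i=8
  #..##|#  b19=1 t=4,i=1
  #..#.|.  b18=0 t=0,i=5
  #...#|#  b17=1 t=0,i=10
  #....|#  b16=1 t=0,i=17
  .####|#  b15=1 t=1,i=7
  .###.|#  b14=1 t=2,i=0
  .##.#|.  b13=0 t=0,i=21
  .##..|.  b12=0 t=0,i=3
  .#.##|.  b11=0 t=0,i=1
  .#.#.|#  b10=1 t=0,i=7
  .#..#|.  b9=0 t=8,i=12
  .#...|#  b8=1 t=0,i=9
  ..###|#  b7=1 t=2,i=22
  ..##.|#  b6=1 t=0,i=20
  ..#.#|#  b5=1 t=0,i=6
  ..#..|#  b4=1 t=8,i=11
  ...##|#  b3=1 t=0,i=19
  ...#.|#  b2=1 t=0,i=11
  ....#|.  b1=0 t=0,i=18
  .....|#  b0=1 t=1,i=0
  bits 10000010100110111100010111111101 = 2191246845

2191246845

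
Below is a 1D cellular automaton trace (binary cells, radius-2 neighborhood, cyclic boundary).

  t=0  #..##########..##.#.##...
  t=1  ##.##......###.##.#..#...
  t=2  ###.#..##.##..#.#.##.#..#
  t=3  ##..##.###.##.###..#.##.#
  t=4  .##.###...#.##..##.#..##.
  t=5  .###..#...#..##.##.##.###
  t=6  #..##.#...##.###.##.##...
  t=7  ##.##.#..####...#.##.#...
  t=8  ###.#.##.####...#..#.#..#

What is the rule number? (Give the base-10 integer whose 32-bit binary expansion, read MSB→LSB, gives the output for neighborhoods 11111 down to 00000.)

  nb #####: next=.  (t=0,i=5, bit31=0)
  nb ####.: next=#  (t=0,i=11, bit30=1)
  nb ###.#: next=.  (t=1,i=13, bit29=0)
  nb ###..: next=#  (t=0,i=12, bit28=1)
  nb ##.##: next=#  (t=1,i=2, bit27=1)
  nb ##.#.: next=.  (t=0,i=17, bit26=0)
  nb ##..#: next=#  (t=0,i=13, bit25=1)
  nb ##...: next=.  (t=0,i=22, bit24=0)
  nb #.###: next=.  (t=3,i=7, bit23=0)
  nb #.##.: next=.  (t=0,i=20, bit22=0)
  nb #.#.#: next=#  (t=0,i=18, bit21=1)
  nb #.#..: next=#  (t=1,i=18, bit20=1)
  nb #..##: next=.  (t=0,i=2, bit19=0)
  nb #..#.: next=.  (t=1,i=20, bit18=0)
  nb #...#: next=.  (t=0,i=23, bit17=0)
  nb #....: next=.  (t=1,i=6, bit16=0)
  nb .####: next=#  (t=0,i=4, bit15=1)
  nb .###.: next=.  (t=1,i=12, bit14=0)
  nb .##.#: next=#  (t=0,i=16, bit13=1)
  nb .##..: next=#  (t=0,i=21, bit12=1)
  nb .#.##: next=.  (t=0,i=19, bit11=0)
  nb .#.#.: next=#  (t=2,i=15, bit10=1)
  nb .#..#: next=#  (t=0,i=1, bit9=1)
  nb .#...: next=.  (t=1,i=22, bit8=0)
  nb ..###: next=#  (t=0,i=3, bit7=1)
  nb ..##.: next=#  (t=0,i=15, bit6=1)
  nb ..#.#: next=#  (t=2,i=14, bit5=1)
  nb ..#..: next=#  (t=0,i=0, bit4=1)
  nb ...##: next=#  (t=1,i=10, bit3=1)
  nb ...#.: next=.  (t=0,i=24, bit2=0)
  nb ....#: next=.  (t=1,i=9, bit1=0)
  nb .....: next=#  (t=1,i=7, bit0=1)
  bits 01011010001100001011011011111001 = 1513142009

1513142009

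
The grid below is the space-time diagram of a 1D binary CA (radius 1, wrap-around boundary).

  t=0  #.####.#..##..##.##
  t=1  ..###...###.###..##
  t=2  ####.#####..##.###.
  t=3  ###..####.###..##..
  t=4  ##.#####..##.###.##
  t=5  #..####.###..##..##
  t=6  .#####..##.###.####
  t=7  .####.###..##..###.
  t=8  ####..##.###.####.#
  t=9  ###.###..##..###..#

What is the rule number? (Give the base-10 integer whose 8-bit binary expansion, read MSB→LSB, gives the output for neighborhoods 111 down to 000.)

  nb ###: next=#  (t=0,i=3, bit7=1)
  nb ##.: next=.  (t=0,i=0, bit6=0)
  nb #.#: next=.  (t=0,i=1, bit5=0)
  nb #..: next=#  (t=0,i=8, bit4=1)
  nb .##: next=#  (t=0,i=2, bit3=1)
  nb .#.: next=.  (t=0,i=7, bit2=0)
  nb ..#: next=#  (t=0,i=9, bit1=1)
  nb ...: next=#  (t=1,i=6, bit0=1)
  bits 10011011 = 155

155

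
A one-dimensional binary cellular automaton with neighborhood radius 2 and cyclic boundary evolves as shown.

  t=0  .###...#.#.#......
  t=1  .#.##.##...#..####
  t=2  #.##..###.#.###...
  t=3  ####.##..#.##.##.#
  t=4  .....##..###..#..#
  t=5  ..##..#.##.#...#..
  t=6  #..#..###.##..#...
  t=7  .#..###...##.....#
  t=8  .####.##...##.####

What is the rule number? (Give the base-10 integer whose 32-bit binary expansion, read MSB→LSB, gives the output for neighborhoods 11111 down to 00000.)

  nb #####: next=.  (t=3,i=1, bit31=0)
  nb ####.: next=.  (t=1,i=16, bit30=0)
  nb ###.#: next=.  (t=1,i=17, bit29=0)
  nb ###..: next=#  (t=0,i=3, bit28=1)
  nb ##.##: next=.  (t=1,i=5, bit27=0)
  nb ##.#.: next=#  (t=1,i=0, bit26=1)
  nb ##..#: next=.  (t=2,i=4, bit25=0)
  nb ##...: next=#  (t=0,i=4, bit24=1)
  nb #.###: next=#  (t=2,i=12, bit23=1)
  nb #.##.: next=#  (t=1,i=3, bit22=1)
  nb #.#.#: next=.  (t=0,i=9, bit21=0)
  nb #.#..: next=#  (t=0,i=11, bit20=1)
  nb #..##: next=#  (t=1,i=13, bit19=1)
  nb #..#.: next=.  (t=3,i=8, bit18=0)
  nb #...#: next=.  (t=0,i=5, bit17=0)
  nb #....: next=.  (t=0,i=13, bit16=0)
  nb .####: next=.  (t=1,i=15, bit15=0)
  nb .###.: next=.  (t=0,i=2, bit14=0)
  nb .##.#: next=.  (t=1,i=4, bit13=0)
  nb .##..: next=#  (t=1,i=7, bit12=1)
  nb .#.##: next=#  (t=1,i=2, bit11=1)
  nb .#.#.: next=.  (t=0,i=8, bit10=0)
  nb .#..#: next=#  (t=1,i=12, bit9=1)
  nb .#...: next=.  (t=0,i=12, bit8=0)
  nb ..###: next=#  (t=0,i=1, bit7=1)
  nb ..##.: next=.  (t=4,i=5, bit6=0)
  nb ..#.#: next=#  (t=0,i=7, bit5=1)
  nb ..#..: next=.  (t=1,i=11, bit4=0)
  nb ...##: next=.  (t=0,i=0, bit3=0)
  nb ...#.: next=#  (t=0,i=6, bit2=1)
  nb ....#: next=#  (t=0,i=17, bit1=1)
  nb .....: next=#  (t=0,i=14, bit0=1)
  bits 00010101110110000001101010100111 = 366484135

366484135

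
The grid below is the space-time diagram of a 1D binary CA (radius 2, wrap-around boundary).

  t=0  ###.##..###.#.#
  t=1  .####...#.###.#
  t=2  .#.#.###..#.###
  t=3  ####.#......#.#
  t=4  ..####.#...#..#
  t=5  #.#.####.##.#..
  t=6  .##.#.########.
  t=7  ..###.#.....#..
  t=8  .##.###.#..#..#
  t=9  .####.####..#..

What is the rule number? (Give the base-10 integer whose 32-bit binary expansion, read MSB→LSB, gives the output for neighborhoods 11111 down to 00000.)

  ##### -> .   bit 31 = 0  t=3,i=1
  ####. -> #   bit 30 = 1  t=0,i=1
  ###.# -> #   bit 29 = 1  t=0,i=2
  ###.. -> .   bit 28 = 0  t=1,i=4
  ##.## -> #   bit 27 = 1  t=0,i=3
  ##.#. -> #   bit 26 = 1  t=0,i=11
  ##..# -> .   bit 25 = 0  t=0,i=6
  ##... -> #   bit 24 = 1  t=1,i=5
  #.### -> #   bit 23 = 1  t=0,i=14
  #.##. -> #   bit 22 = 1  t=0,i=4
  #.#.# -> #   bit 21 = 1  t=0,i=12
  #.#.. -> #   bit 20 = 1  t=3,i=5
  #..## -> .   bit 19 = 0  t=0,i=7
  #..#. -> .   bit 18 = 0  t=2,i=9
  #...# -> #   bit 17 = 1  t=1,i=6
  #.... -> #   bit 16 = 1  t=3,i=7
  .#### -> .   bit 15 = 0  t=0,i=0
  .###. -> .   bit 14 = 0  t=0,i=9
  .##.# -> #   bit 13 = 1  t=5,i=10
  .##.. -> .   bit 12 = 0  t=0,i=5
  .#.## -> .   bit 11 = 0  t=0,i=13
  .#.#. -> #   bit 10 = 1  t=2,i=2
  .#..# -> #   bit 9 = 1  t=4,i=0
  .#... -> .   bit 8 = 0  t=3,i=6
  ..### -> #   bit 7 = 1  t=0,i=8
  ..##. -> .   bit 6 = 0  t=6,i=1
  ..#.# -> .   bit 5 = 0  t=1,i=8
  ..#.. -> .   bit 4 = 0  t=4,i=11
  ...## -> #   bit 3 = 1  t=7,i=1
  ...#. -> #   bit 2 = 1  t=1,i=7
  ....# -> .   bit 1 = 0  t=3,i=10
  ..... -> .   bit 0 = 0  t=3,i=8
  bits 01101101111100110010011010001100 = 1844651660

1844651660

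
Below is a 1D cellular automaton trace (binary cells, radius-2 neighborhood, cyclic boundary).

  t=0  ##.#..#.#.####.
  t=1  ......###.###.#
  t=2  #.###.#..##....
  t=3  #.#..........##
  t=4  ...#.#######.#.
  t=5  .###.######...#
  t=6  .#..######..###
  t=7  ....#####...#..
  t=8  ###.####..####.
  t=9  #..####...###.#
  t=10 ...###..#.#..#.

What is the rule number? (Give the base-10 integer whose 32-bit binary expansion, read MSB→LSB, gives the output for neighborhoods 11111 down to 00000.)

  [31] ##### => #  t=4,i=7
  [30] ####. => #  t=0,i=12
  [29] ###.# => .  t=0,i=13
  [28] ###.. => .  t=5,i=10
  [27] ##.## => #  t=0,i=14
  [26] ##.#. => .  t=0,i=2
  [25] ##..# => .  t=6,i=10
  [24] ##... => .  t=2,i=11
  [23] #.### => #  t=0,i=10
  [22] #.##. => .  t=0,i=0
  [21] #.#.# => #  t=0,i=8
  [20] #.#.. => .  t=0,i=3
  [19] #..## => .  t=2,i=8
  [18] #..#. => .  t=0,i=5
  [17] #...# => #  t=5,i=12
  [16] #.... => .  t=1,i=1
  [15] .#### => #  t=0,i=11
  [14] .###. => .  t=1,i=7
  [13] .##.# => .  t=0,i=1
  [12] .##.. => .  t=2,i=10
  [11] .#.## => .  t=0,i=9
  [10] .#.#. => #  t=0,i=7
  [9] .#..# => .  t=0,i=4
  [8] .#... => #  t=1,i=0
  [7] ..### => #  t=1,i=6
  [6] ..##. => .  t=2,i=9
  [5] ..#.# => #  t=0,i=6
  [4] ..#.. => #  t=7,i=12
  [3] ...## => .  t=1,i=5
  [2] ...#. => #  t=2,i=14
  [1] ....# => #  t=1,i=4
  [0] ..... => #  t=1,i=2
  bits 11001000101000101000010110110111 = 3366094263

3366094263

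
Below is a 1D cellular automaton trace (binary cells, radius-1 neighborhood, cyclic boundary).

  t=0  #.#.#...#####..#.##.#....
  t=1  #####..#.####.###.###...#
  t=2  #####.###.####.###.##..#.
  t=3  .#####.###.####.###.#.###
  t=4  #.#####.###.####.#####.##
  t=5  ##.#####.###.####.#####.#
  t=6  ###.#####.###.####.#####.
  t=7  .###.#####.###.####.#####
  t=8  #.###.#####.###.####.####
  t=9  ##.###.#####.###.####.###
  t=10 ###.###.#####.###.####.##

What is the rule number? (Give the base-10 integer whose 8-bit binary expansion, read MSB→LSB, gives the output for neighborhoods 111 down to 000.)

  ### -> #   bit 7 = 1  t=0,i=9
  ##. -> #   bit 6 = 1  t=0,i=12
  #.# -> #   bit 5 = 1  t=0,i=1
  #.. -> .   bit 4 = 0  t=0,i=5
  .## -> .   bit 3 = 0  t=0,i=8
  .#. -> #   bit 2 = 1  t=0,i=0
  ..# -> #   bit 1 = 1  t=0,i=7
  ... -> .   bit 0 = 0  t=0,i=6
  bits 11100110 = 230

230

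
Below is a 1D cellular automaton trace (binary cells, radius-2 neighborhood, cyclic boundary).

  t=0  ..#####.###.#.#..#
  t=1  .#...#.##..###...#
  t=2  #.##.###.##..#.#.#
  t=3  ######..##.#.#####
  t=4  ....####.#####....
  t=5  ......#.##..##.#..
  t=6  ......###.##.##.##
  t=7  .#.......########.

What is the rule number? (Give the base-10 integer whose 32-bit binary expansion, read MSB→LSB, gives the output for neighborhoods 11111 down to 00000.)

  ##### -> .   bit 31 = 0  t=0,i=4
  ####. -> #   bit 30 = 1  t=0,i=5
  ###.# -> .   bit 29 = 0  t=0,i=6
  ###.. -> #   bit 28 = 1  t=1,i=13
  ##.## -> #   bit 27 = 1  t=0,i=7
  ##.#. -> #   bit 26 = 1  t=0,i=11
  ##..# -> #   bit 25 = 1  t=1,i=9
  ##... -> .   bit 24 = 0  t=1,i=14
  #.### -> #   bit 23 = 1  t=0,i=8
  #.##. -> #   bit 22 = 1  t=1,i=7
  #.#.# -> #   bit 21 = 1  t=0,i=12
  #.#.. -> .   bit 20 = 0  t=0,i=14
  #..## -> #   bit 19 = 1  t=0,i=1
  #..#. -> .   bit 18 = 0  t=0,i=16
  #...# -> #   bit 17 = 1  t=1,i=3
  #.... -> #   bit 16 = 1  t=4,i=15
  .#### -> .   bit 15 = 0  t=0,i=3
  .###. -> .   bit 14 = 0  t=0,i=9
  .##.# -> #   bit 13 = 1  t=2,i=0
  .##.. -> .   bit 12 = 0  t=1,i=8
  .#.## -> #   bit 11 = 1  t=1,i=6
  .#.#. -> #   bit 10 = 1  t=0,i=13
  .#..# -> .   bit 9 = 0  t=0,i=0
  .#... -> #   bit 8 = 1  t=1,i=2
  ..### -> .   bit 7 = 0  t=0,i=2
  ..##. -> .   bit 6 = 0  t=3,i=8
  ..#.# -> #   bit 5 = 1  t=1,i=5
  ..#.. -> #   bit 4 = 1  t=0,i=17
  ...## -> .   bit 3 = 0  t=4,i=3
  ...#. -> .   bit 2 = 0  t=1,i=4
  ....# -> .   bit 1 = 0  t=4,i=2
  ..... -> .   bit 0 = 0  t=4,i=0
  bits 01011110111010110010110100110000 = 1592470832

1592470832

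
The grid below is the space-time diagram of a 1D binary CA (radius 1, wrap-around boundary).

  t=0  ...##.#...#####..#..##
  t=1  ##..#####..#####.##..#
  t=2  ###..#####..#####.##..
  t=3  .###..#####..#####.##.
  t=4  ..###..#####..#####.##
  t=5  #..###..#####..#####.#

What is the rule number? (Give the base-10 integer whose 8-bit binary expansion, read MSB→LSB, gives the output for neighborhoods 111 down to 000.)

  ### -> #   bit 7 = 1  t=0,i=11
  ##. -> #   bit 6 = 1  t=0,i=4
  #.# -> #   bit 5 = 1  t=0,i=5
  #.. -> #   bit 4 = 1  t=0,i=0
  .## -> .   bit 3 = 0  t=0,i=3
  .#. -> #   bit 2 = 1  t=0,i=6
  ..# -> .   bit 1 = 0  t=0,i=2
  ... -> #   bit 0 = 1  t=0,i=1
  bits 11110101 = 245

245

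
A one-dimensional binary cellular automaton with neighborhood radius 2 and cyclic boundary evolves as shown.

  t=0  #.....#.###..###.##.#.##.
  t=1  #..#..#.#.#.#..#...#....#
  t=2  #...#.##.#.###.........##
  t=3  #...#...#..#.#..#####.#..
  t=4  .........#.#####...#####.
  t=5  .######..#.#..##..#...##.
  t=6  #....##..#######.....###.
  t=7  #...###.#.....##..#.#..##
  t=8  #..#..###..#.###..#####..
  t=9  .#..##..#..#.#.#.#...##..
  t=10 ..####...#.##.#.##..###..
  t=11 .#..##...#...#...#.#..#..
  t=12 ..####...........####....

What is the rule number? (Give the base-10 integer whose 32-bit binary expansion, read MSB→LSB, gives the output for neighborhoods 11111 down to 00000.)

  #####|.  b31=0 t=3,i=18
  ####.|#  b30=1 t=3,i=19
  ###.#|#  b29=1 t=0,i=15
  ###..|#  b28=1 t=0,i=10
  ##.##|.  b27=0 t=0,i=16
  ##.#.|#  b26=1 t=0,i=19
  ##..#|.  b25=0 t=0,i=11
  ##...|.  b24=0 t=2,i=1
  #.###|#  b23=1 t=0,i=8
  #.##.|.  b22=0 t=0,i=17
  #.#.#|.  b21=0 t=0,i=20
  #.#..|#  b20=1 t=0,i=0
  #..##|#  b19=1 t=0,i=12
  #..#.|.  b18=0 t=1,i=2
  #...#|.  b17=0 t=1,i=17
  #....|.  b16=0 t=0,i=2
  .####|.  b15=0 t=3,i=17
  .###.|.  b14=0 t=0,i=9
  .##.#|.  b13=0 t=0,i=18
  .##..|#  b12=1 t=1,i=0
  .#.##|.  b11=0 t=0,i=7
  .#.#.|#  b10=1 t=1,i=7
  .#..#|#  b9=1 t=1,i=4
  .#...|.  b8=0 t=0,i=1
  ..###|.  b7=0 t=0,i=13
  ..##.|#  b6=1 t=1,i=24
  ..#.#|#  b5=1 t=0,i=6
  ..#..|.  b4=0 t=1,i=3
  ...##|#  b3=1 t=1,i=23
  ...#.|.  b2=0 t=0,i=5
  ....#|.  b1=0 t=0,i=4
  .....|#  b0=1 t=0,i=3
  bits 01110100100110000001011001101001 = 1956124265

1956124265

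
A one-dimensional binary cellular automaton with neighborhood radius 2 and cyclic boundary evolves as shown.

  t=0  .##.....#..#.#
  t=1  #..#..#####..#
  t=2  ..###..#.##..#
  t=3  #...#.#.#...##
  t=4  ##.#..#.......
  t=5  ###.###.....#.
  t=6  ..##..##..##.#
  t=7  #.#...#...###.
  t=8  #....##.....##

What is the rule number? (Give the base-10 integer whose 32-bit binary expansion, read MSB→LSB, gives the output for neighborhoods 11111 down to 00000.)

2099554902

  nb #####: next=.  (t=1,i=8, bit31=0)
  nb ####.: next=#  (t=1,i=9, bit30=1)
  nb ###.#: next=#  (t=5,i=2, bit29=1)
  nb ###..: next=#  (t=1,i=10, bit28=1)
  nb ##.##: next=#  (t=5,i=3, bit27=1)
  nb ##.#.: next=#  (t=4,i=2, bit26=1)
  nb ##..#: next=.  (t=1,i=1, bit25=0)
  nb ##...: next=#  (t=0,i=3, bit24=1)
  nb #.###: next=.  (t=5,i=0, bit23=0)
  nb #.##.: next=.  (t=0,i=1, bit22=0)
  nb #.#.#: next=#  (t=0,i=13, bit21=1)
  nb #.#..: next=.  (t=3,i=8, bit20=0)
  nb #..##: next=.  (t=1,i=5, bit19=0)
  nb #..#.: next=#  (t=0,i=10, bit18=1)
  nb #...#: next=.  (t=3,i=2, bit17=0)
  nb #....: next=.  (t=0,i=4, bit16=0)
  nb .####: next=#  (t=1,i=7, bit15=1)
  nb .###.: next=.  (t=2,i=3, bit14=0)
  nb .##.#: next=#  (t=4,i=1, bit13=1)
  nb .##..: next=.  (t=0,i=2, bit12=0)
  nb .#.##: next=#  (t=0,i=0, bit11=1)
  nb .#.#.: next=.  (t=0,i=12, bit10=0)
  nb .#..#: next=#  (t=0,i=9, bit9=1)
  nb .#...: next=.  (t=3,i=9, bit8=0)
  nb ..###: next=.  (t=1,i=6, bit7=0)
  nb ..##.: next=#  (t=1,i=13, bit6=1)
  nb ..#.#: next=.  (t=0,i=11, bit5=0)
  nb ..#..: next=#  (t=0,i=8, bit4=1)
  nb ...##: next=.  (t=3,i=11, bit3=0)
  nb ...#.: next=#  (t=0,i=7, bit2=1)
  nb ....#: next=#  (t=0,i=6, bit1=1)
  nb .....: next=.  (t=0,i=5, bit0=0)
  bits 01111101001001001010101001010110 = 2099554902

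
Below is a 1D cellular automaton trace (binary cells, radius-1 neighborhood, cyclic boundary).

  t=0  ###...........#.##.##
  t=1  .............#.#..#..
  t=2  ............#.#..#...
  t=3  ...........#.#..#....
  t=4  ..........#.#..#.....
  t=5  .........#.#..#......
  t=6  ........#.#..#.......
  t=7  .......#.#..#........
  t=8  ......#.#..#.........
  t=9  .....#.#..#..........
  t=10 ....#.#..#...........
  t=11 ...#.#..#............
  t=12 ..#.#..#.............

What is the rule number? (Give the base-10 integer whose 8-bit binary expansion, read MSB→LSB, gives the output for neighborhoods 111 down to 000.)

  nb ###: next=.  (t=0,i=0, bit7=0)
  nb ##.: next=.  (t=0,i=2, bit6=0)
  nb #.#: next=#  (t=0,i=15, bit5=1)
  nb #..: next=.  (t=0,i=3, bit4=0)
  nb .##: next=.  (t=0,i=16, bit3=0)
  nb .#.: next=.  (t=0,i=14, bit2=0)
  nb ..#: next=#  (t=0,i=13, bit1=1)
  nb ...: next=.  (t=0,i=4, bit0=0)
  bits 00100010 = 34

34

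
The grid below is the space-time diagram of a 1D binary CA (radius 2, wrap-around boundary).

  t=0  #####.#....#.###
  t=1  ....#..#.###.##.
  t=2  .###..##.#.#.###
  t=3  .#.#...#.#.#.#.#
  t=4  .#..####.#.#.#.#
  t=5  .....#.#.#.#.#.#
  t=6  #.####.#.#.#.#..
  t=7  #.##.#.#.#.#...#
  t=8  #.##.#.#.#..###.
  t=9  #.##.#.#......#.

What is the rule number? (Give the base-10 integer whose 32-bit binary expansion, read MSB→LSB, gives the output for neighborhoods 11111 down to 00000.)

837202223

  ##### -> .   bit 31 = 0  t=0,i=0
  ####. -> .   bit 30 = 0  t=0,i=3
  ###.# -> #   bit 29 = 1  t=0,i=4
  ###.. -> #   bit 28 = 1  t=2,i=3
  ##.## -> .   bit 27 = 0  t=1,i=12
  ##.#. -> .   bit 26 = 0  t=0,i=5
  ##..# -> .   bit 25 = 0  t=2,i=4
  ##... -> #   bit 24 = 1  t=1,i=15
  #.### -> #   bit 23 = 1  t=0,i=13
  #.##. -> #   bit 22 = 1  t=1,i=13
  #.#.# -> #   bit 21 = 1  t=2,i=9
  #.#.. -> .   bit 20 = 0  t=0,i=6
  #..## -> .   bit 19 = 0  t=2,i=5
  #..#. -> #   bit 18 = 1  t=1,i=6
  #...# -> #   bit 17 = 1  t=3,i=5
  #.... -> .   bit 16 = 0  t=0,i=8
  .#### -> #   bit 15 = 1  t=0,i=14
  .###. -> .   bit 14 = 0  t=1,i=10
  .##.# -> #   bit 13 = 1  t=2,i=7
  .##.. -> #   bit 12 = 1  t=1,i=14
  .#.## -> .   bit 11 = 0  t=0,i=12
  .#.#. -> .   bit 10 = 0  t=2,i=10
  .#..# -> .   bit 9 = 0  t=1,i=5
  .#... -> #   bit 8 = 1  t=0,i=7
  ..### -> .   bit 7 = 0  t=4,i=4
  ..##. -> .   bit 6 = 0  t=2,i=6
  ..#.# -> #   bit 5 = 1  t=0,i=11
  ..#.. -> .   bit 4 = 0  t=1,i=4
  ...## -> #   bit 3 = 1  t=7,i=14
  ...#. -> #   bit 2 = 1  t=0,i=10
  ....# -> #   bit 1 = 1  t=0,i=9
  ..... -> #   bit 0 = 1  t=1,i=1
  bits 00110001111001101011000100101111 = 837202223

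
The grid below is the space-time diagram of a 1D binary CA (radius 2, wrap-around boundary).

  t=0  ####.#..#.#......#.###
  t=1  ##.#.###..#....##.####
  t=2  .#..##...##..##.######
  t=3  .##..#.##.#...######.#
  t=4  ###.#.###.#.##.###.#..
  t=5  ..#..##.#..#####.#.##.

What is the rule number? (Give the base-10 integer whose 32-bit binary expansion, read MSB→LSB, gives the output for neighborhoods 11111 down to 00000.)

2832644638

  ##### -> #   bit 31 = 1  t=0,i=0
  ####. -> .   bit 30 = 0  t=0,i=2
  ###.# -> #   bit 29 = 1  t=0,i=3
  ###.. -> .   bit 28 = 0  t=1,i=7
  ##.## -> #   bit 27 = 1  t=1,i=17
  ##.#. -> .   bit 26 = 0  t=0,i=4
  ##..# -> .   bit 25 = 0  t=1,i=8
  ##... -> .   bit 24 = 0  t=2,i=6
  #.### -> #   bit 23 = 1  t=0,i=19
  #.##. -> #   bit 22 = 1  t=3,i=1
  #.#.# -> .   bit 21 = 0  t=1,i=3
  #.#.. -> #   bit 20 = 1  t=0,i=5
  #..## -> .   bit 19 = 0  t=2,i=3
  #..#. -> #   bit 18 = 1  t=0,i=7
  #...# -> #   bit 17 = 1  t=2,i=7
  #.... -> .   bit 16 = 0  t=0,i=12
  .#### -> #   bit 15 = 1  t=0,i=20
  .###. -> .   bit 14 = 0  t=1,i=6
  .##.# -> #   bit 13 = 1  t=1,i=16
  .##.. -> #   bit 12 = 1  t=2,i=5
  .#.## -> #   bit 11 = 1  t=0,i=18
  .#.#. -> .   bit 10 = 0  t=0,i=9
  .#..# -> #   bit 9 = 1  t=0,i=6
  .#... -> .   bit 8 = 0  t=0,i=11
  ..### -> .   bit 7 = 0  t=3,i=14
  ..##. -> .   bit 6 = 0  t=1,i=15
  ..#.# -> .   bit 5 = 0  t=0,i=8
  ..#.. -> #   bit 4 = 1  t=1,i=10
  ...## -> #   bit 3 = 1  t=1,i=14
  ...#. -> #   bit 2 = 1  t=0,i=16
  ....# -> #   bit 1 = 1  t=0,i=15
  ..... -> .   bit 0 = 0  t=0,i=13
  bits 10101000110101101011101000011110 = 2832644638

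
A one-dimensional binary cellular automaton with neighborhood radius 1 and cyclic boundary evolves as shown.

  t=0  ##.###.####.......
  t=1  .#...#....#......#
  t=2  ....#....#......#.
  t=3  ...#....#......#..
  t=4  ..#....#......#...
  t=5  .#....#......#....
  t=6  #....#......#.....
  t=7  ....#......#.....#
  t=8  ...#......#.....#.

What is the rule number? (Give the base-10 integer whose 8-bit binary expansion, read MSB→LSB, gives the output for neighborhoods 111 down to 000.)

66

  ### -> .   bit 7 = 0  t=0,i=4
  ##. -> #   bit 6 = 1  t=0,i=1
  #.# -> .   bit 5 = 0  t=0,i=2
  #.. -> .   bit 4 = 0  t=0,i=11
  .## -> .   bit 3 = 0  t=0,i=0
  .#. -> .   bit 2 = 0  t=1,i=1
  ..# -> #   bit 1 = 1  t=0,i=17
  ... -> .   bit 0 = 0  t=0,i=12
  bits 01000010 = 66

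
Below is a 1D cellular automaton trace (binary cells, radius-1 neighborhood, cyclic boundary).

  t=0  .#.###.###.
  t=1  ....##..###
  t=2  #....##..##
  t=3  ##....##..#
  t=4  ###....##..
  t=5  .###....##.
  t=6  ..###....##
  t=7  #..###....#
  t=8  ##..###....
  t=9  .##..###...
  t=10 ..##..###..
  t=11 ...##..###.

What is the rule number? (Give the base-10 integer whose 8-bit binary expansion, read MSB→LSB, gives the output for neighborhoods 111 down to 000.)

208

  nb ###: next=#  (t=0,i=4, bit7=1)
  nb ##.: next=#  (t=0,i=5, bit6=1)
  nb #.#: next=.  (t=0,i=2, bit5=0)
  nb #..: next=#  (t=0,i=10, bit4=1)
  nb .##: next=.  (t=0,i=3, bit3=0)
  nb .#.: next=.  (t=0,i=1, bit2=0)
  nb ..#: next=.  (t=0,i=0, bit1=0)
  nb ...: next=.  (t=1,i=1, bit0=0)
  bits 11010000 = 208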